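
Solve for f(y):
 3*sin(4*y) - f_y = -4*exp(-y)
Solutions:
 f(y) = C1 - 3*cos(4*y)/4 - 4*exp(-y)


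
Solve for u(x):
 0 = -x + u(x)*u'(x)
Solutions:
 u(x) = -sqrt(C1 + x^2)
 u(x) = sqrt(C1 + x^2)


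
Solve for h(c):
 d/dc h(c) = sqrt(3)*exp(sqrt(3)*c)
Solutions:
 h(c) = C1 + exp(sqrt(3)*c)


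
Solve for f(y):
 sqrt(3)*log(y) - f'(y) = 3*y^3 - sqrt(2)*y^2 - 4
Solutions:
 f(y) = C1 - 3*y^4/4 + sqrt(2)*y^3/3 + sqrt(3)*y*log(y) - sqrt(3)*y + 4*y


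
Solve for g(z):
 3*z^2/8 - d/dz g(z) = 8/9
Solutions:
 g(z) = C1 + z^3/8 - 8*z/9


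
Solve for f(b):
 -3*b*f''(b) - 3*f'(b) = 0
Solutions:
 f(b) = C1 + C2*log(b)


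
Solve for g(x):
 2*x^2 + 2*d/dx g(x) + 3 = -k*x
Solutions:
 g(x) = C1 - k*x^2/4 - x^3/3 - 3*x/2


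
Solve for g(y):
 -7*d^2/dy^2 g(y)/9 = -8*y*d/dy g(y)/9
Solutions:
 g(y) = C1 + C2*erfi(2*sqrt(7)*y/7)


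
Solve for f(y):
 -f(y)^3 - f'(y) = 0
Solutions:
 f(y) = -sqrt(2)*sqrt(-1/(C1 - y))/2
 f(y) = sqrt(2)*sqrt(-1/(C1 - y))/2


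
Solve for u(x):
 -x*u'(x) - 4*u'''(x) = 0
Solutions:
 u(x) = C1 + Integral(C2*airyai(-2^(1/3)*x/2) + C3*airybi(-2^(1/3)*x/2), x)


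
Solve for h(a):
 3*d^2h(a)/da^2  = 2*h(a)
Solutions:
 h(a) = C1*exp(-sqrt(6)*a/3) + C2*exp(sqrt(6)*a/3)


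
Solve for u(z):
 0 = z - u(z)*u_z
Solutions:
 u(z) = -sqrt(C1 + z^2)
 u(z) = sqrt(C1 + z^2)


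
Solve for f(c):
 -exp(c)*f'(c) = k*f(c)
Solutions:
 f(c) = C1*exp(k*exp(-c))


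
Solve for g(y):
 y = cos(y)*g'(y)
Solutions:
 g(y) = C1 + Integral(y/cos(y), y)


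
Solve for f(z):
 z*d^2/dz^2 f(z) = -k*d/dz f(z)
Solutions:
 f(z) = C1 + z^(1 - re(k))*(C2*sin(log(z)*Abs(im(k))) + C3*cos(log(z)*im(k)))


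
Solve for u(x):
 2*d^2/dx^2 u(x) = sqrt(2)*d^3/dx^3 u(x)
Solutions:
 u(x) = C1 + C2*x + C3*exp(sqrt(2)*x)


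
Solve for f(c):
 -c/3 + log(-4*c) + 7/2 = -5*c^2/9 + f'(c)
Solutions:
 f(c) = C1 + 5*c^3/27 - c^2/6 + c*log(-c) + c*(2*log(2) + 5/2)


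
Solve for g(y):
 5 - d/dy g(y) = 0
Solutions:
 g(y) = C1 + 5*y


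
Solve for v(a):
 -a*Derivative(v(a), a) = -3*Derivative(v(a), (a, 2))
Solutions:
 v(a) = C1 + C2*erfi(sqrt(6)*a/6)


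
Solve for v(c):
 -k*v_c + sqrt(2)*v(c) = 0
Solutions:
 v(c) = C1*exp(sqrt(2)*c/k)


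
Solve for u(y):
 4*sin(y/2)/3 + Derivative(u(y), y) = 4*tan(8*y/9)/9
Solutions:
 u(y) = C1 - log(cos(8*y/9))/2 + 8*cos(y/2)/3


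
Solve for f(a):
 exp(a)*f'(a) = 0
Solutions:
 f(a) = C1


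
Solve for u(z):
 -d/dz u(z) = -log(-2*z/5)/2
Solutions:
 u(z) = C1 + z*log(-z)/2 + z*(-log(5) - 1 + log(2))/2


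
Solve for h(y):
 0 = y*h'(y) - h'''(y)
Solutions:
 h(y) = C1 + Integral(C2*airyai(y) + C3*airybi(y), y)


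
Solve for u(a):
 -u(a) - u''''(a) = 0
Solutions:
 u(a) = (C1*sin(sqrt(2)*a/2) + C2*cos(sqrt(2)*a/2))*exp(-sqrt(2)*a/2) + (C3*sin(sqrt(2)*a/2) + C4*cos(sqrt(2)*a/2))*exp(sqrt(2)*a/2)


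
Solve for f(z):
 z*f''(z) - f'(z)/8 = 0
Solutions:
 f(z) = C1 + C2*z^(9/8)


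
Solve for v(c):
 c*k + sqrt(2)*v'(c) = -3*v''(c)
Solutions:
 v(c) = C1 + C2*exp(-sqrt(2)*c/3) - sqrt(2)*c^2*k/4 + 3*c*k/2


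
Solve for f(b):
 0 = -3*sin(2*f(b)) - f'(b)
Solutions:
 f(b) = pi - acos((-C1 - exp(12*b))/(C1 - exp(12*b)))/2
 f(b) = acos((-C1 - exp(12*b))/(C1 - exp(12*b)))/2


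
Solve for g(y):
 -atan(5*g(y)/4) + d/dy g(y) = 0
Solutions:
 Integral(1/atan(5*_y/4), (_y, g(y))) = C1 + y


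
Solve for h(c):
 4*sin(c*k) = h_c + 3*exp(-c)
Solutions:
 h(c) = C1 + 3*exp(-c) - 4*cos(c*k)/k


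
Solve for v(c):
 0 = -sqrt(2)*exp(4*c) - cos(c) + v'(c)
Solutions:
 v(c) = C1 + sqrt(2)*exp(4*c)/4 + sin(c)


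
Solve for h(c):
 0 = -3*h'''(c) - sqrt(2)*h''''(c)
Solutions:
 h(c) = C1 + C2*c + C3*c^2 + C4*exp(-3*sqrt(2)*c/2)


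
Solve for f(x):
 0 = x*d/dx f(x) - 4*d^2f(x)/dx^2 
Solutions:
 f(x) = C1 + C2*erfi(sqrt(2)*x/4)


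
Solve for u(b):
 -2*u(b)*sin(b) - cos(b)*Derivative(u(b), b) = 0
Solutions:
 u(b) = C1*cos(b)^2


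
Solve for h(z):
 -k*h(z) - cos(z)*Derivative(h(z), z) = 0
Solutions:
 h(z) = C1*exp(k*(log(sin(z) - 1) - log(sin(z) + 1))/2)


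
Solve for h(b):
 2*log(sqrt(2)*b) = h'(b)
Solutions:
 h(b) = C1 + 2*b*log(b) - 2*b + b*log(2)


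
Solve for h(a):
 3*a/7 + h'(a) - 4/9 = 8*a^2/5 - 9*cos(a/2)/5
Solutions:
 h(a) = C1 + 8*a^3/15 - 3*a^2/14 + 4*a/9 - 18*sin(a/2)/5


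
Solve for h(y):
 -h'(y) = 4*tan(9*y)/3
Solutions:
 h(y) = C1 + 4*log(cos(9*y))/27


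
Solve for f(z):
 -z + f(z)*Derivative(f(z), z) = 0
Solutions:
 f(z) = -sqrt(C1 + z^2)
 f(z) = sqrt(C1 + z^2)


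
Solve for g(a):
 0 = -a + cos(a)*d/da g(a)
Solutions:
 g(a) = C1 + Integral(a/cos(a), a)


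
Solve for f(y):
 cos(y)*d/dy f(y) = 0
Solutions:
 f(y) = C1


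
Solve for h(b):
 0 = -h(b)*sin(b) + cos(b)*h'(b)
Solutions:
 h(b) = C1/cos(b)


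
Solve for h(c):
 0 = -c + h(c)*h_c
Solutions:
 h(c) = -sqrt(C1 + c^2)
 h(c) = sqrt(C1 + c^2)


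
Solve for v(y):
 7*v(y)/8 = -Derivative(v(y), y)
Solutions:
 v(y) = C1*exp(-7*y/8)


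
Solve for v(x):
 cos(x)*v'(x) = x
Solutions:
 v(x) = C1 + Integral(x/cos(x), x)


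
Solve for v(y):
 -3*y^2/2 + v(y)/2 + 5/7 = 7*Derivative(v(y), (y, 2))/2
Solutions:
 v(y) = C1*exp(-sqrt(7)*y/7) + C2*exp(sqrt(7)*y/7) + 3*y^2 + 284/7


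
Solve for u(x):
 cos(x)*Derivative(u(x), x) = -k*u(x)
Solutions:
 u(x) = C1*exp(k*(log(sin(x) - 1) - log(sin(x) + 1))/2)


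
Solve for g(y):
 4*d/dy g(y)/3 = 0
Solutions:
 g(y) = C1


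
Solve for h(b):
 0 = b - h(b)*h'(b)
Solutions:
 h(b) = -sqrt(C1 + b^2)
 h(b) = sqrt(C1 + b^2)


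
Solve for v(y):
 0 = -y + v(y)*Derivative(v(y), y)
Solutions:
 v(y) = -sqrt(C1 + y^2)
 v(y) = sqrt(C1 + y^2)


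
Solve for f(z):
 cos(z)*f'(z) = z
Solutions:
 f(z) = C1 + Integral(z/cos(z), z)


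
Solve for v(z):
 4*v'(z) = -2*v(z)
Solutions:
 v(z) = C1*exp(-z/2)


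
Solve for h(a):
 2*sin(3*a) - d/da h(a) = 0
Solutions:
 h(a) = C1 - 2*cos(3*a)/3


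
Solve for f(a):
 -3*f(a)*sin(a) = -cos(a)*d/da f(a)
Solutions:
 f(a) = C1/cos(a)^3


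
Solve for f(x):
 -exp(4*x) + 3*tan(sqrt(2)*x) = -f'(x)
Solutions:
 f(x) = C1 + exp(4*x)/4 + 3*sqrt(2)*log(cos(sqrt(2)*x))/2


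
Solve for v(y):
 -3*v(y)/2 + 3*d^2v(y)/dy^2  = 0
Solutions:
 v(y) = C1*exp(-sqrt(2)*y/2) + C2*exp(sqrt(2)*y/2)


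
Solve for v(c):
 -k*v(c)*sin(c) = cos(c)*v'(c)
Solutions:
 v(c) = C1*exp(k*log(cos(c)))


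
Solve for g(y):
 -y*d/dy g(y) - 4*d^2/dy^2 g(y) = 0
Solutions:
 g(y) = C1 + C2*erf(sqrt(2)*y/4)


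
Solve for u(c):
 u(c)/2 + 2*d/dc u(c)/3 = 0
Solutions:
 u(c) = C1*exp(-3*c/4)


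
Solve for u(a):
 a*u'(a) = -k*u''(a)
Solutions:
 u(a) = C1 + C2*sqrt(k)*erf(sqrt(2)*a*sqrt(1/k)/2)


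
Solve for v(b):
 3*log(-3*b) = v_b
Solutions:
 v(b) = C1 + 3*b*log(-b) + 3*b*(-1 + log(3))


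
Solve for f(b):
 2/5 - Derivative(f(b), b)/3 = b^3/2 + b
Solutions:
 f(b) = C1 - 3*b^4/8 - 3*b^2/2 + 6*b/5


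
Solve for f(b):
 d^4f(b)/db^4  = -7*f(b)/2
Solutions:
 f(b) = (C1*sin(14^(1/4)*b/2) + C2*cos(14^(1/4)*b/2))*exp(-14^(1/4)*b/2) + (C3*sin(14^(1/4)*b/2) + C4*cos(14^(1/4)*b/2))*exp(14^(1/4)*b/2)


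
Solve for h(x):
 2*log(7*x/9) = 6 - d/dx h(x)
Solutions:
 h(x) = C1 - 2*x*log(x) + x*log(81/49) + 8*x


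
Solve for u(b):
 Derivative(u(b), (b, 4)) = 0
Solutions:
 u(b) = C1 + C2*b + C3*b^2 + C4*b^3


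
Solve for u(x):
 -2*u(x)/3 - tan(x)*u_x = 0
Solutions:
 u(x) = C1/sin(x)^(2/3)


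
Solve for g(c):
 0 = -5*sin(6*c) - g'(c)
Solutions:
 g(c) = C1 + 5*cos(6*c)/6


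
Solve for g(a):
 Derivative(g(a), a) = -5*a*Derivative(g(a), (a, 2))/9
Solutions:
 g(a) = C1 + C2/a^(4/5)


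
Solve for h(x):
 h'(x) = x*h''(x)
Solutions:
 h(x) = C1 + C2*x^2


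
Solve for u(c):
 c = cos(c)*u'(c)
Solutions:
 u(c) = C1 + Integral(c/cos(c), c)


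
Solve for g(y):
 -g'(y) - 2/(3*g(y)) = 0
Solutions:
 g(y) = -sqrt(C1 - 12*y)/3
 g(y) = sqrt(C1 - 12*y)/3


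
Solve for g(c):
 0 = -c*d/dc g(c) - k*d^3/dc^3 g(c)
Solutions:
 g(c) = C1 + Integral(C2*airyai(c*(-1/k)^(1/3)) + C3*airybi(c*(-1/k)^(1/3)), c)


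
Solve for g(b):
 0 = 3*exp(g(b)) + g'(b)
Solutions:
 g(b) = log(1/(C1 + 3*b))


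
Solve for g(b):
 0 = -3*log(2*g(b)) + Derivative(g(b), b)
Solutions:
 -Integral(1/(log(_y) + log(2)), (_y, g(b)))/3 = C1 - b


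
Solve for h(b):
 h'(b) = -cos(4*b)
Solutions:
 h(b) = C1 - sin(4*b)/4


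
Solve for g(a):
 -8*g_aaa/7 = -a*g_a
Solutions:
 g(a) = C1 + Integral(C2*airyai(7^(1/3)*a/2) + C3*airybi(7^(1/3)*a/2), a)


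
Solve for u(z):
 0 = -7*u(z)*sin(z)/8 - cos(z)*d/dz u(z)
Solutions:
 u(z) = C1*cos(z)^(7/8)


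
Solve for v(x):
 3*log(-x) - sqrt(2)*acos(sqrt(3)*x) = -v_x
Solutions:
 v(x) = C1 - 3*x*log(-x) + 3*x + sqrt(2)*(x*acos(sqrt(3)*x) - sqrt(3)*sqrt(1 - 3*x^2)/3)


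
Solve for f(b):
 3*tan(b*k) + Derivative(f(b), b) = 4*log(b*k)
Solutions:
 f(b) = C1 + 4*b*log(b*k) - 4*b - 3*Piecewise((-log(cos(b*k))/k, Ne(k, 0)), (0, True))


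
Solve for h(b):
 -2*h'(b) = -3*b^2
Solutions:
 h(b) = C1 + b^3/2


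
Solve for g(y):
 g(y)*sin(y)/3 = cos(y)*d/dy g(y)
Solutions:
 g(y) = C1/cos(y)^(1/3)


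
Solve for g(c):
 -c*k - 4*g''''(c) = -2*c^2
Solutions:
 g(c) = C1 + C2*c + C3*c^2 + C4*c^3 + c^6/720 - c^5*k/480


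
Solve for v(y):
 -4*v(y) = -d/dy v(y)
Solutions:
 v(y) = C1*exp(4*y)


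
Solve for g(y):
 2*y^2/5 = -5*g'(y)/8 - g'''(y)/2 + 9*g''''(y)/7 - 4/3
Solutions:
 g(y) = C1 + C2*exp(y*(-2^(2/3)*7^(1/3)*(27*sqrt(166965) + 11033)^(1/3) - 14*2^(1/3)*7^(2/3)/(27*sqrt(166965) + 11033)^(1/3) + 28)/216)*sin(14^(1/3)*sqrt(3)*y*(-2^(1/3)*(27*sqrt(166965) + 11033)^(1/3) + 14*7^(1/3)/(27*sqrt(166965) + 11033)^(1/3))/216) + C3*exp(y*(-2^(2/3)*7^(1/3)*(27*sqrt(166965) + 11033)^(1/3) - 14*2^(1/3)*7^(2/3)/(27*sqrt(166965) + 11033)^(1/3) + 28)/216)*cos(14^(1/3)*sqrt(3)*y*(-2^(1/3)*(27*sqrt(166965) + 11033)^(1/3) + 14*7^(1/3)/(27*sqrt(166965) + 11033)^(1/3))/216) + C4*exp(y*(14*2^(1/3)*7^(2/3)/(27*sqrt(166965) + 11033)^(1/3) + 14 + 2^(2/3)*7^(1/3)*(27*sqrt(166965) + 11033)^(1/3))/108) - 16*y^3/75 - 416*y/375


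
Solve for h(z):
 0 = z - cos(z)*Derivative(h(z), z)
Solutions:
 h(z) = C1 + Integral(z/cos(z), z)


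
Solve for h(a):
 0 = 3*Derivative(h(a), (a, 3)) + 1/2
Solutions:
 h(a) = C1 + C2*a + C3*a^2 - a^3/36


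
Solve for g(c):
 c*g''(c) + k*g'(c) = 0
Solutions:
 g(c) = C1 + c^(1 - re(k))*(C2*sin(log(c)*Abs(im(k))) + C3*cos(log(c)*im(k)))


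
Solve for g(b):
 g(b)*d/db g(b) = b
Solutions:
 g(b) = -sqrt(C1 + b^2)
 g(b) = sqrt(C1 + b^2)


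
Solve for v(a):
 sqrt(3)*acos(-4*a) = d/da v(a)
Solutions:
 v(a) = C1 + sqrt(3)*(a*acos(-4*a) + sqrt(1 - 16*a^2)/4)


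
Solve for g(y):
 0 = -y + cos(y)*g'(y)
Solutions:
 g(y) = C1 + Integral(y/cos(y), y)


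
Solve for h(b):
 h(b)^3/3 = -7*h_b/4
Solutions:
 h(b) = -sqrt(42)*sqrt(-1/(C1 - 4*b))/2
 h(b) = sqrt(42)*sqrt(-1/(C1 - 4*b))/2


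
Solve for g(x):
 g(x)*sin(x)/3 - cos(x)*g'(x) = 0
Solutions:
 g(x) = C1/cos(x)^(1/3)


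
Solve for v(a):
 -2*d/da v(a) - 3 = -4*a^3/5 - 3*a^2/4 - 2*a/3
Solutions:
 v(a) = C1 + a^4/10 + a^3/8 + a^2/6 - 3*a/2


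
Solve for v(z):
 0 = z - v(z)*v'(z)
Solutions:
 v(z) = -sqrt(C1 + z^2)
 v(z) = sqrt(C1 + z^2)


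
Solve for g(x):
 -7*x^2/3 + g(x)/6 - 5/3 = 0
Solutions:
 g(x) = 14*x^2 + 10


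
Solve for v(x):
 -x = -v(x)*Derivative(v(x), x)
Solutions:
 v(x) = -sqrt(C1 + x^2)
 v(x) = sqrt(C1 + x^2)


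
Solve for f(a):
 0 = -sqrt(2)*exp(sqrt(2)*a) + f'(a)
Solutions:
 f(a) = C1 + exp(sqrt(2)*a)


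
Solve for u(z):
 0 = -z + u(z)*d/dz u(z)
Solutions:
 u(z) = -sqrt(C1 + z^2)
 u(z) = sqrt(C1 + z^2)


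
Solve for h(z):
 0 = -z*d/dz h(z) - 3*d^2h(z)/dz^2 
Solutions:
 h(z) = C1 + C2*erf(sqrt(6)*z/6)


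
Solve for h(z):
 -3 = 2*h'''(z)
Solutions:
 h(z) = C1 + C2*z + C3*z^2 - z^3/4


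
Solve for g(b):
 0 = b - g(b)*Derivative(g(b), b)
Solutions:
 g(b) = -sqrt(C1 + b^2)
 g(b) = sqrt(C1 + b^2)


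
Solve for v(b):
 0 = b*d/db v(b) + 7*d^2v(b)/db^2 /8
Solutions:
 v(b) = C1 + C2*erf(2*sqrt(7)*b/7)


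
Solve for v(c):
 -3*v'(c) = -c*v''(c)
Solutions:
 v(c) = C1 + C2*c^4


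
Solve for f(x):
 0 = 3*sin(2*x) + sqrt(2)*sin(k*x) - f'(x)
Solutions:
 f(x) = C1 - 3*cos(2*x)/2 - sqrt(2)*cos(k*x)/k


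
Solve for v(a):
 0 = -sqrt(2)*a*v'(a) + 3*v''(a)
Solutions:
 v(a) = C1 + C2*erfi(2^(3/4)*sqrt(3)*a/6)


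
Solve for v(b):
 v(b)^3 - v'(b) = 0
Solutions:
 v(b) = -sqrt(2)*sqrt(-1/(C1 + b))/2
 v(b) = sqrt(2)*sqrt(-1/(C1 + b))/2


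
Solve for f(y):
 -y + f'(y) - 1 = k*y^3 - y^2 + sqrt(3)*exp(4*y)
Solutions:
 f(y) = C1 + k*y^4/4 - y^3/3 + y^2/2 + y + sqrt(3)*exp(4*y)/4


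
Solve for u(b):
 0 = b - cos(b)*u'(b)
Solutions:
 u(b) = C1 + Integral(b/cos(b), b)


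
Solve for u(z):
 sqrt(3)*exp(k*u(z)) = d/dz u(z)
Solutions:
 u(z) = Piecewise((log(-1/(C1*k + sqrt(3)*k*z))/k, Ne(k, 0)), (nan, True))
 u(z) = Piecewise((C1 + sqrt(3)*z, Eq(k, 0)), (nan, True))


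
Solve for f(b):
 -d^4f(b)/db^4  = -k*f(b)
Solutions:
 f(b) = C1*exp(-b*k^(1/4)) + C2*exp(b*k^(1/4)) + C3*exp(-I*b*k^(1/4)) + C4*exp(I*b*k^(1/4))


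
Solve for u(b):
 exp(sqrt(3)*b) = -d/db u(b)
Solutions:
 u(b) = C1 - sqrt(3)*exp(sqrt(3)*b)/3


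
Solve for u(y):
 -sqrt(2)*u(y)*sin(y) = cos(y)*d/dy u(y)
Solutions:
 u(y) = C1*cos(y)^(sqrt(2))


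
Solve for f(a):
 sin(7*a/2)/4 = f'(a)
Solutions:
 f(a) = C1 - cos(7*a/2)/14


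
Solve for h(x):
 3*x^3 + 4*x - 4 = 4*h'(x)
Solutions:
 h(x) = C1 + 3*x^4/16 + x^2/2 - x


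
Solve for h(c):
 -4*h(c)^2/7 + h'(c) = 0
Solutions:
 h(c) = -7/(C1 + 4*c)


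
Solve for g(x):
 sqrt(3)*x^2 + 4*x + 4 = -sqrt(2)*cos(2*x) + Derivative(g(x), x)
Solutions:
 g(x) = C1 + sqrt(3)*x^3/3 + 2*x^2 + 4*x + sqrt(2)*sin(2*x)/2


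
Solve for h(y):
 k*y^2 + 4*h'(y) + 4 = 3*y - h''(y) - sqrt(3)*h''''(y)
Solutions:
 h(y) = C1 + C2*exp(y*(-3^(1/3)/(18 + sqrt(sqrt(3) + 324))^(1/3) + 3^(1/6)*(18 + sqrt(sqrt(3) + 324))^(1/3))/6)*sin(y*(3^(5/6)/(18 + sqrt(sqrt(3) + 324))^(1/3) + 3^(2/3)*(18 + sqrt(sqrt(3) + 324))^(1/3))/6) + C3*exp(y*(-3^(1/3)/(18 + sqrt(sqrt(3) + 324))^(1/3) + 3^(1/6)*(18 + sqrt(sqrt(3) + 324))^(1/3))/6)*cos(y*(3^(5/6)/(18 + sqrt(sqrt(3) + 324))^(1/3) + 3^(2/3)*(18 + sqrt(sqrt(3) + 324))^(1/3))/6) + C4*exp(-y*(-3^(1/3)/(18 + sqrt(sqrt(3) + 324))^(1/3) + 3^(1/6)*(18 + sqrt(sqrt(3) + 324))^(1/3))/3) - k*y^3/12 + k*y^2/16 - k*y/32 + 3*y^2/8 - 19*y/16


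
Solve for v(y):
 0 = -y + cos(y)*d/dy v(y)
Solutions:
 v(y) = C1 + Integral(y/cos(y), y)


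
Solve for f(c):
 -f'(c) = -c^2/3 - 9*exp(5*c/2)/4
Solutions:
 f(c) = C1 + c^3/9 + 9*exp(5*c/2)/10


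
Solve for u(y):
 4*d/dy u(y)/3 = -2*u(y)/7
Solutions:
 u(y) = C1*exp(-3*y/14)


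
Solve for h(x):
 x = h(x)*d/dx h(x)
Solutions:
 h(x) = -sqrt(C1 + x^2)
 h(x) = sqrt(C1 + x^2)


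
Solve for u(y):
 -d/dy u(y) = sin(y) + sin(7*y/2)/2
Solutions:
 u(y) = C1 + cos(y) + cos(7*y/2)/7


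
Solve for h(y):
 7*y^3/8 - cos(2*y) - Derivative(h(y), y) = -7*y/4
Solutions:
 h(y) = C1 + 7*y^4/32 + 7*y^2/8 - sin(2*y)/2


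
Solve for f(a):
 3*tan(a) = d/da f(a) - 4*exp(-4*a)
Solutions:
 f(a) = C1 + 3*log(tan(a)^2 + 1)/2 - exp(-4*a)


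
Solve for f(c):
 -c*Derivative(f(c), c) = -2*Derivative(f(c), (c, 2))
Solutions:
 f(c) = C1 + C2*erfi(c/2)


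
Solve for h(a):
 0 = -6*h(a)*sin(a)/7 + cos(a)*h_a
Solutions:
 h(a) = C1/cos(a)^(6/7)


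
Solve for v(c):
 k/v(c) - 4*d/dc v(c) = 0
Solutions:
 v(c) = -sqrt(C1 + 2*c*k)/2
 v(c) = sqrt(C1 + 2*c*k)/2


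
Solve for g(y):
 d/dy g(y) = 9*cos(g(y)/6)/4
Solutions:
 -9*y/4 - 3*log(sin(g(y)/6) - 1) + 3*log(sin(g(y)/6) + 1) = C1


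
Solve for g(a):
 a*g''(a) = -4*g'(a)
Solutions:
 g(a) = C1 + C2/a^3


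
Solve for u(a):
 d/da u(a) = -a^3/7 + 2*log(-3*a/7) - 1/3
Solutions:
 u(a) = C1 - a^4/28 + 2*a*log(-a) + a*(-2*log(7) - 7/3 + 2*log(3))


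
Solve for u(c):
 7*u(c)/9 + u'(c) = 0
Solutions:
 u(c) = C1*exp(-7*c/9)


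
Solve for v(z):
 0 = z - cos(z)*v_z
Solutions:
 v(z) = C1 + Integral(z/cos(z), z)


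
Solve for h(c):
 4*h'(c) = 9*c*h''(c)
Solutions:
 h(c) = C1 + C2*c^(13/9)


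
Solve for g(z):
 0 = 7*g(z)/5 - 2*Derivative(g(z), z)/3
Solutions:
 g(z) = C1*exp(21*z/10)


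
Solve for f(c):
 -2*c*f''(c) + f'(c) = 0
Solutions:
 f(c) = C1 + C2*c^(3/2)


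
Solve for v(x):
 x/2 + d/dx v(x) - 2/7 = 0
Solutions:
 v(x) = C1 - x^2/4 + 2*x/7


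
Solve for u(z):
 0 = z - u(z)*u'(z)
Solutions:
 u(z) = -sqrt(C1 + z^2)
 u(z) = sqrt(C1 + z^2)


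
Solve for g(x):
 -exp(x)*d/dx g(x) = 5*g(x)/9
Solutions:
 g(x) = C1*exp(5*exp(-x)/9)


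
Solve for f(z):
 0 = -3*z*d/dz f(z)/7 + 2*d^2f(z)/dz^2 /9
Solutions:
 f(z) = C1 + C2*erfi(3*sqrt(21)*z/14)


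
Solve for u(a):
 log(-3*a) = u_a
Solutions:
 u(a) = C1 + a*log(-a) + a*(-1 + log(3))


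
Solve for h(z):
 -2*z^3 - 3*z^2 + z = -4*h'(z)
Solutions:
 h(z) = C1 + z^4/8 + z^3/4 - z^2/8


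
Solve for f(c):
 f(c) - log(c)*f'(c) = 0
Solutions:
 f(c) = C1*exp(li(c))


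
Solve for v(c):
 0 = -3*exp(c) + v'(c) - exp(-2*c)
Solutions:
 v(c) = C1 + 3*exp(c) - exp(-2*c)/2


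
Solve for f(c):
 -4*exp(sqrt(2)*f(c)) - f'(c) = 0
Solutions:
 f(c) = sqrt(2)*(2*log(1/(C1 + 4*c)) - log(2))/4


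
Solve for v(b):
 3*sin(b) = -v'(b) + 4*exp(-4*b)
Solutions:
 v(b) = C1 + 3*cos(b) - exp(-4*b)


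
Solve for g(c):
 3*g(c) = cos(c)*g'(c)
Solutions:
 g(c) = C1*(sin(c) + 1)^(3/2)/(sin(c) - 1)^(3/2)


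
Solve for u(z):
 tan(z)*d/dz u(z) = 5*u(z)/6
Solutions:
 u(z) = C1*sin(z)^(5/6)


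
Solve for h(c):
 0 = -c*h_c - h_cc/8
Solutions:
 h(c) = C1 + C2*erf(2*c)


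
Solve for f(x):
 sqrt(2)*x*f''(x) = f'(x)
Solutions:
 f(x) = C1 + C2*x^(sqrt(2)/2 + 1)


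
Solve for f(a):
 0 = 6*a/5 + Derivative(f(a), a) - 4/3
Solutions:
 f(a) = C1 - 3*a^2/5 + 4*a/3


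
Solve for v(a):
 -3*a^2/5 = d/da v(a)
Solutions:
 v(a) = C1 - a^3/5


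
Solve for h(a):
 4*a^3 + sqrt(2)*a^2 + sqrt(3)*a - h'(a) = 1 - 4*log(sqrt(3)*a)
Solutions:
 h(a) = C1 + a^4 + sqrt(2)*a^3/3 + sqrt(3)*a^2/2 + 4*a*log(a) - 5*a + a*log(9)


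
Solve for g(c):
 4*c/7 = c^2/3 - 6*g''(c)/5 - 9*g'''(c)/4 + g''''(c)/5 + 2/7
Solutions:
 g(c) = C1 + C2*c + C3*exp(c*(45 - sqrt(2409))/8) + C4*exp(c*(45 + sqrt(2409))/8) + 5*c^4/216 - 85*c^3/336 + 38425*c^2/24192


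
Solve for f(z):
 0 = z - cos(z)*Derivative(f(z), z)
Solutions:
 f(z) = C1 + Integral(z/cos(z), z)


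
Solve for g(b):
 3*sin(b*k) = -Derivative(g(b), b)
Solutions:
 g(b) = C1 + 3*cos(b*k)/k


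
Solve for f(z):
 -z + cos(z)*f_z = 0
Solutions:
 f(z) = C1 + Integral(z/cos(z), z)


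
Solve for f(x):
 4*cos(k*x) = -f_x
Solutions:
 f(x) = C1 - 4*sin(k*x)/k


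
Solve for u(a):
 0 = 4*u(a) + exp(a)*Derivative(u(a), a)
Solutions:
 u(a) = C1*exp(4*exp(-a))


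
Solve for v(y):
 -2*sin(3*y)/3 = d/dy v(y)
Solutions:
 v(y) = C1 + 2*cos(3*y)/9


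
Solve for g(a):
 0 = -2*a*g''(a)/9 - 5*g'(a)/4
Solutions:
 g(a) = C1 + C2/a^(37/8)


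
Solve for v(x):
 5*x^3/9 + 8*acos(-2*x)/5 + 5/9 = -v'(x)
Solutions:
 v(x) = C1 - 5*x^4/36 - 8*x*acos(-2*x)/5 - 5*x/9 - 4*sqrt(1 - 4*x^2)/5


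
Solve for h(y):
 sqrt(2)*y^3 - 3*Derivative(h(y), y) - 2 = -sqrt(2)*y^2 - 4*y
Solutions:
 h(y) = C1 + sqrt(2)*y^4/12 + sqrt(2)*y^3/9 + 2*y^2/3 - 2*y/3


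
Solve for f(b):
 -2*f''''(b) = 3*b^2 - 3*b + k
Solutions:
 f(b) = C1 + C2*b + C3*b^2 + C4*b^3 - b^6/240 + b^5/80 - b^4*k/48


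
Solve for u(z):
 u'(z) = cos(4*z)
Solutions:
 u(z) = C1 + sin(4*z)/4


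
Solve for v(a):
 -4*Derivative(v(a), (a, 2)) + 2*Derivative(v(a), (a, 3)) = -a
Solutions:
 v(a) = C1 + C2*a + C3*exp(2*a) + a^3/24 + a^2/16


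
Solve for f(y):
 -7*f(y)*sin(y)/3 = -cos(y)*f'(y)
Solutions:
 f(y) = C1/cos(y)^(7/3)


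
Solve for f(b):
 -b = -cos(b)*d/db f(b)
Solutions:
 f(b) = C1 + Integral(b/cos(b), b)


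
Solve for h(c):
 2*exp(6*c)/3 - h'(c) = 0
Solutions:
 h(c) = C1 + exp(6*c)/9


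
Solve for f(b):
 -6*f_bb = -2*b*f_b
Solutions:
 f(b) = C1 + C2*erfi(sqrt(6)*b/6)


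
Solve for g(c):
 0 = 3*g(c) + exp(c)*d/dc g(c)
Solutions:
 g(c) = C1*exp(3*exp(-c))


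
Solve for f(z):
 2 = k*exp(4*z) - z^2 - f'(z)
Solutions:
 f(z) = C1 + k*exp(4*z)/4 - z^3/3 - 2*z


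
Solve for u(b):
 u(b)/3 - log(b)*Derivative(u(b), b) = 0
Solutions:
 u(b) = C1*exp(li(b)/3)


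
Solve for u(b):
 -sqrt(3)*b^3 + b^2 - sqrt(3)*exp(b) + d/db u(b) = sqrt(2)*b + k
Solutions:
 u(b) = C1 + sqrt(3)*b^4/4 - b^3/3 + sqrt(2)*b^2/2 + b*k + sqrt(3)*exp(b)


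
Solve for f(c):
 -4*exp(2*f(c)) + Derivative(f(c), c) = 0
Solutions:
 f(c) = log(-sqrt(-1/(C1 + 4*c))) - log(2)/2
 f(c) = log(-1/(C1 + 4*c))/2 - log(2)/2


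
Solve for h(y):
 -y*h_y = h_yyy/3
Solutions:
 h(y) = C1 + Integral(C2*airyai(-3^(1/3)*y) + C3*airybi(-3^(1/3)*y), y)


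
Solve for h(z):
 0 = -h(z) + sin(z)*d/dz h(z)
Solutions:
 h(z) = C1*sqrt(cos(z) - 1)/sqrt(cos(z) + 1)


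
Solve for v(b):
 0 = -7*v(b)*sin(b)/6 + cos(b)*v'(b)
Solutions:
 v(b) = C1/cos(b)^(7/6)


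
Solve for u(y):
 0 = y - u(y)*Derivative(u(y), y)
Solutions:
 u(y) = -sqrt(C1 + y^2)
 u(y) = sqrt(C1 + y^2)


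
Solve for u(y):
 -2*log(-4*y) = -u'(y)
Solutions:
 u(y) = C1 + 2*y*log(-y) + 2*y*(-1 + 2*log(2))


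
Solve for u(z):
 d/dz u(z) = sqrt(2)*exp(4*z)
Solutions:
 u(z) = C1 + sqrt(2)*exp(4*z)/4


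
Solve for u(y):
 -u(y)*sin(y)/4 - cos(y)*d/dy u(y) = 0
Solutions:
 u(y) = C1*cos(y)^(1/4)


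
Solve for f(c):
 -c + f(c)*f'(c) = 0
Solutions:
 f(c) = -sqrt(C1 + c^2)
 f(c) = sqrt(C1 + c^2)


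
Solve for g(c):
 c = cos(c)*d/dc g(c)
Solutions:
 g(c) = C1 + Integral(c/cos(c), c)


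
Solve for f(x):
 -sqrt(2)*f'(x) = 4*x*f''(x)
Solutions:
 f(x) = C1 + C2*x^(1 - sqrt(2)/4)


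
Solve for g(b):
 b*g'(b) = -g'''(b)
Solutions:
 g(b) = C1 + Integral(C2*airyai(-b) + C3*airybi(-b), b)


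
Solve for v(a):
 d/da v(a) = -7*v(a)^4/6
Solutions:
 v(a) = 2^(1/3)*(1/(C1 + 7*a))^(1/3)
 v(a) = 2^(1/3)*(-1 - sqrt(3)*I)*(1/(C1 + 7*a))^(1/3)/2
 v(a) = 2^(1/3)*(-1 + sqrt(3)*I)*(1/(C1 + 7*a))^(1/3)/2


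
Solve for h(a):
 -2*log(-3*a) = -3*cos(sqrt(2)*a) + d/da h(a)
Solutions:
 h(a) = C1 - 2*a*log(-a) - 2*a*log(3) + 2*a + 3*sqrt(2)*sin(sqrt(2)*a)/2


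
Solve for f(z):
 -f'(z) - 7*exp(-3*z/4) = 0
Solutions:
 f(z) = C1 + 28*exp(-3*z/4)/3


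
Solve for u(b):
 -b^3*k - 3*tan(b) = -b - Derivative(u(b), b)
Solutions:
 u(b) = C1 + b^4*k/4 - b^2/2 - 3*log(cos(b))


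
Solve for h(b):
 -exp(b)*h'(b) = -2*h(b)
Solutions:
 h(b) = C1*exp(-2*exp(-b))


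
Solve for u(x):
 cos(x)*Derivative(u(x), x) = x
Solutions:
 u(x) = C1 + Integral(x/cos(x), x)


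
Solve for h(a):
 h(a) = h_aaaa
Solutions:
 h(a) = C1*exp(-a) + C2*exp(a) + C3*sin(a) + C4*cos(a)


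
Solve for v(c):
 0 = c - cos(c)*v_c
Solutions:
 v(c) = C1 + Integral(c/cos(c), c)


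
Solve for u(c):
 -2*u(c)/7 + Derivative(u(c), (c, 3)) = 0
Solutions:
 u(c) = C3*exp(2^(1/3)*7^(2/3)*c/7) + (C1*sin(2^(1/3)*sqrt(3)*7^(2/3)*c/14) + C2*cos(2^(1/3)*sqrt(3)*7^(2/3)*c/14))*exp(-2^(1/3)*7^(2/3)*c/14)


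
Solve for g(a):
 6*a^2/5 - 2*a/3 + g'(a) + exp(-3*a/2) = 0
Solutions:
 g(a) = C1 - 2*a^3/5 + a^2/3 + 2*exp(-3*a/2)/3


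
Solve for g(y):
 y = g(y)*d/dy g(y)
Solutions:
 g(y) = -sqrt(C1 + y^2)
 g(y) = sqrt(C1 + y^2)


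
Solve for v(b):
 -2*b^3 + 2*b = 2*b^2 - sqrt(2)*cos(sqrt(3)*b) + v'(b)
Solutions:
 v(b) = C1 - b^4/2 - 2*b^3/3 + b^2 + sqrt(6)*sin(sqrt(3)*b)/3


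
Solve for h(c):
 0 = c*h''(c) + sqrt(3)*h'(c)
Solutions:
 h(c) = C1 + C2*c^(1 - sqrt(3))


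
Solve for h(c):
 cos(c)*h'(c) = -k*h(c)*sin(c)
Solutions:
 h(c) = C1*exp(k*log(cos(c)))


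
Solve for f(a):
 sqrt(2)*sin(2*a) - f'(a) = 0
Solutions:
 f(a) = C1 - sqrt(2)*cos(2*a)/2


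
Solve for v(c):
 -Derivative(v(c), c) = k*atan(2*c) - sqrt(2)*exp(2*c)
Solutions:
 v(c) = C1 - k*(c*atan(2*c) - log(4*c^2 + 1)/4) + sqrt(2)*exp(2*c)/2


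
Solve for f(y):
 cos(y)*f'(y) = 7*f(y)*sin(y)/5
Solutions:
 f(y) = C1/cos(y)^(7/5)


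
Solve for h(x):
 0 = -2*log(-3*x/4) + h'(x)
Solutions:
 h(x) = C1 + 2*x*log(-x) + 2*x*(-2*log(2) - 1 + log(3))


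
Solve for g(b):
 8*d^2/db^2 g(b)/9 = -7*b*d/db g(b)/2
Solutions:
 g(b) = C1 + C2*erf(3*sqrt(14)*b/8)


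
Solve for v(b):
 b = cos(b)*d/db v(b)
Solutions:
 v(b) = C1 + Integral(b/cos(b), b)


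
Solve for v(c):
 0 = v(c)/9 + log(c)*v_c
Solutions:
 v(c) = C1*exp(-li(c)/9)


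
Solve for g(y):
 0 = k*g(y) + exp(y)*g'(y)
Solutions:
 g(y) = C1*exp(k*exp(-y))


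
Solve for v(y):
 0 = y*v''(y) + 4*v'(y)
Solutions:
 v(y) = C1 + C2/y^3


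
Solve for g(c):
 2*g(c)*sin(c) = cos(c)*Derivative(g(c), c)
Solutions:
 g(c) = C1/cos(c)^2


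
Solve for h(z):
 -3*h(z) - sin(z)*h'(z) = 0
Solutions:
 h(z) = C1*(cos(z) + 1)^(3/2)/(cos(z) - 1)^(3/2)


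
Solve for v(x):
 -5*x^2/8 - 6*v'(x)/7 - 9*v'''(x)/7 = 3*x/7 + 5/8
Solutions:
 v(x) = C1 + C2*sin(sqrt(6)*x/3) + C3*cos(sqrt(6)*x/3) - 35*x^3/144 - x^2/4 + 35*x/24


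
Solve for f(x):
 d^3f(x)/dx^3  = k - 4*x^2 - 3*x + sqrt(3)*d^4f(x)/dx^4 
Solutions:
 f(x) = C1 + C2*x + C3*x^2 + C4*exp(sqrt(3)*x/3) - x^5/15 + x^4*(-8*sqrt(3) - 3)/24 + x^3*(k/6 - 4 - sqrt(3)/2)


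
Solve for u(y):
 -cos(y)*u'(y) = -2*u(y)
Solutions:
 u(y) = C1*(sin(y) + 1)/(sin(y) - 1)


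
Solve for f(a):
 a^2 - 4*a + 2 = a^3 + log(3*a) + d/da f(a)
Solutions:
 f(a) = C1 - a^4/4 + a^3/3 - 2*a^2 - a*log(a) - a*log(3) + 3*a


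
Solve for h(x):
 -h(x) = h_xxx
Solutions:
 h(x) = C3*exp(-x) + (C1*sin(sqrt(3)*x/2) + C2*cos(sqrt(3)*x/2))*exp(x/2)


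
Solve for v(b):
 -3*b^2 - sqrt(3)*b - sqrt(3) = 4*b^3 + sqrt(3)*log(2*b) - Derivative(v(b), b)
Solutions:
 v(b) = C1 + b^4 + b^3 + sqrt(3)*b^2/2 + sqrt(3)*b*log(b) + sqrt(3)*b*log(2)


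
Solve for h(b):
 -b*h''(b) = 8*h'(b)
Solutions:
 h(b) = C1 + C2/b^7


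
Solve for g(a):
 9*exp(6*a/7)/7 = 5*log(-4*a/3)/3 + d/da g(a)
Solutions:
 g(a) = C1 - 5*a*log(-a)/3 + 5*a*(-2*log(2) + 1 + log(3))/3 + 3*exp(6*a/7)/2


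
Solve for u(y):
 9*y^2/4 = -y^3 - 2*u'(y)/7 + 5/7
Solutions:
 u(y) = C1 - 7*y^4/8 - 21*y^3/8 + 5*y/2


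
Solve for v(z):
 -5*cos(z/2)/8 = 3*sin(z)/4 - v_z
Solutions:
 v(z) = C1 + 5*sin(z/2)/4 - 3*cos(z)/4


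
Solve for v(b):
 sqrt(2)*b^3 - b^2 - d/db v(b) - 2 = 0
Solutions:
 v(b) = C1 + sqrt(2)*b^4/4 - b^3/3 - 2*b


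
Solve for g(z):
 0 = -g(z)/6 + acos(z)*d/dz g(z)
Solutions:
 g(z) = C1*exp(Integral(1/acos(z), z)/6)


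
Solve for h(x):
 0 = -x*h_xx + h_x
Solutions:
 h(x) = C1 + C2*x^2


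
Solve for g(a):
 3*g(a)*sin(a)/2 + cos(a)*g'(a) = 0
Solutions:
 g(a) = C1*cos(a)^(3/2)


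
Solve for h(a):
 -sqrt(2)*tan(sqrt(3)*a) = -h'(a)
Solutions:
 h(a) = C1 - sqrt(6)*log(cos(sqrt(3)*a))/3


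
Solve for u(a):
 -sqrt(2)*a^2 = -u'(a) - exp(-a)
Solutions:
 u(a) = C1 + sqrt(2)*a^3/3 + exp(-a)


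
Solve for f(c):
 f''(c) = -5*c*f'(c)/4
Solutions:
 f(c) = C1 + C2*erf(sqrt(10)*c/4)


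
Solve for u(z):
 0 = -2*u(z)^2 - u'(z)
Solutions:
 u(z) = 1/(C1 + 2*z)


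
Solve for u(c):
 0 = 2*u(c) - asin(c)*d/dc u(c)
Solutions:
 u(c) = C1*exp(2*Integral(1/asin(c), c))


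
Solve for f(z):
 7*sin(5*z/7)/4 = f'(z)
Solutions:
 f(z) = C1 - 49*cos(5*z/7)/20


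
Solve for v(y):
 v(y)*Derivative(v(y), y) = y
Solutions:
 v(y) = -sqrt(C1 + y^2)
 v(y) = sqrt(C1 + y^2)


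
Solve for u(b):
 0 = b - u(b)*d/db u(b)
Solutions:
 u(b) = -sqrt(C1 + b^2)
 u(b) = sqrt(C1 + b^2)


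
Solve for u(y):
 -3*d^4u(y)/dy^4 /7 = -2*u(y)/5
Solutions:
 u(y) = C1*exp(-14^(1/4)*15^(3/4)*y/15) + C2*exp(14^(1/4)*15^(3/4)*y/15) + C3*sin(14^(1/4)*15^(3/4)*y/15) + C4*cos(14^(1/4)*15^(3/4)*y/15)


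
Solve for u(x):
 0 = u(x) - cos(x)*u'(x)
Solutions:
 u(x) = C1*sqrt(sin(x) + 1)/sqrt(sin(x) - 1)


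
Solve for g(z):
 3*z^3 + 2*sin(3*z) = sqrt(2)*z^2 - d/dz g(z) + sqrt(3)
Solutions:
 g(z) = C1 - 3*z^4/4 + sqrt(2)*z^3/3 + sqrt(3)*z + 2*cos(3*z)/3


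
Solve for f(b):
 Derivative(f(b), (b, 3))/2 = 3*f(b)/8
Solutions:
 f(b) = C3*exp(6^(1/3)*b/2) + (C1*sin(2^(1/3)*3^(5/6)*b/4) + C2*cos(2^(1/3)*3^(5/6)*b/4))*exp(-6^(1/3)*b/4)


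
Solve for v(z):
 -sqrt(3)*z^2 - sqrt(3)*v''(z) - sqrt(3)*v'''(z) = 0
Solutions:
 v(z) = C1 + C2*z + C3*exp(-z) - z^4/12 + z^3/3 - z^2


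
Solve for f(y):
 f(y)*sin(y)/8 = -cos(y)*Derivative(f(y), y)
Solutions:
 f(y) = C1*cos(y)^(1/8)


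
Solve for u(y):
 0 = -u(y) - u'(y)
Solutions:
 u(y) = C1*exp(-y)


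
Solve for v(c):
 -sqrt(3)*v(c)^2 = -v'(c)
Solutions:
 v(c) = -1/(C1 + sqrt(3)*c)


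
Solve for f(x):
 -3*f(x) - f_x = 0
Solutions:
 f(x) = C1*exp(-3*x)


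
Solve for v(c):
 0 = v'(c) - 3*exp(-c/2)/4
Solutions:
 v(c) = C1 - 3*exp(-c/2)/2


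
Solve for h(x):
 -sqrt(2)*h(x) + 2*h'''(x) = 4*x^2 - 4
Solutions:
 h(x) = C3*exp(2^(5/6)*x/2) - 2*sqrt(2)*x^2 + (C1*sin(2^(5/6)*sqrt(3)*x/4) + C2*cos(2^(5/6)*sqrt(3)*x/4))*exp(-2^(5/6)*x/4) + 2*sqrt(2)


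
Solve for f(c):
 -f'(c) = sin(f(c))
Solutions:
 f(c) = -acos((-C1 - exp(2*c))/(C1 - exp(2*c))) + 2*pi
 f(c) = acos((-C1 - exp(2*c))/(C1 - exp(2*c)))


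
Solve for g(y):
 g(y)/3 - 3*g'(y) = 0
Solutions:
 g(y) = C1*exp(y/9)


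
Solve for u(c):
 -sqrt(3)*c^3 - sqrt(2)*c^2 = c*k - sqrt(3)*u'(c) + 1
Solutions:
 u(c) = C1 + c^4/4 + sqrt(6)*c^3/9 + sqrt(3)*c^2*k/6 + sqrt(3)*c/3


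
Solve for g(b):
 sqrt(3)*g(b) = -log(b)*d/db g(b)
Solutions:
 g(b) = C1*exp(-sqrt(3)*li(b))


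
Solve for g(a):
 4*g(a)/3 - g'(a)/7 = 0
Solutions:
 g(a) = C1*exp(28*a/3)


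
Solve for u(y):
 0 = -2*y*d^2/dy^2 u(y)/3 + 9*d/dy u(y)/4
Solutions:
 u(y) = C1 + C2*y^(35/8)


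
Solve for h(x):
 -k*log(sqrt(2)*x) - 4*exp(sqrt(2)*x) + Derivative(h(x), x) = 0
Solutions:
 h(x) = C1 + k*x*log(x) + k*x*(-1 + log(2)/2) + 2*sqrt(2)*exp(sqrt(2)*x)


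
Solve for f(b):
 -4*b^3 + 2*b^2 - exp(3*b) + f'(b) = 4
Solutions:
 f(b) = C1 + b^4 - 2*b^3/3 + 4*b + exp(3*b)/3


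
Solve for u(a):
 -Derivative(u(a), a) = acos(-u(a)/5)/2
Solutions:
 Integral(1/acos(-_y/5), (_y, u(a))) = C1 - a/2


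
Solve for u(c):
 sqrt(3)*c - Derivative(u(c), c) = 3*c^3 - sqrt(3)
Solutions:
 u(c) = C1 - 3*c^4/4 + sqrt(3)*c^2/2 + sqrt(3)*c


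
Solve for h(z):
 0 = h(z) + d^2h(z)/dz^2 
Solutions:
 h(z) = C1*sin(z) + C2*cos(z)


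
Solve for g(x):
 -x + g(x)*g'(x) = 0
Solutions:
 g(x) = -sqrt(C1 + x^2)
 g(x) = sqrt(C1 + x^2)


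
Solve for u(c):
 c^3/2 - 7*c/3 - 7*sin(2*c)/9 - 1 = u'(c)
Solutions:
 u(c) = C1 + c^4/8 - 7*c^2/6 - c + 7*cos(2*c)/18


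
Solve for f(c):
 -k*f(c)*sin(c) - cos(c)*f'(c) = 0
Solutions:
 f(c) = C1*exp(k*log(cos(c)))


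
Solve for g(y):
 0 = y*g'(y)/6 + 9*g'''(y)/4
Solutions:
 g(y) = C1 + Integral(C2*airyai(-2^(1/3)*y/3) + C3*airybi(-2^(1/3)*y/3), y)


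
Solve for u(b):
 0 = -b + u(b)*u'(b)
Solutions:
 u(b) = -sqrt(C1 + b^2)
 u(b) = sqrt(C1 + b^2)


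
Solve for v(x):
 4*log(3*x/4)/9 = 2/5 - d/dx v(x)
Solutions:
 v(x) = C1 - 4*x*log(x)/9 - 4*x*log(3)/9 + 8*x*log(2)/9 + 38*x/45


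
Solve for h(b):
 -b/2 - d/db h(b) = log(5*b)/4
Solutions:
 h(b) = C1 - b^2/4 - b*log(b)/4 - b*log(5)/4 + b/4


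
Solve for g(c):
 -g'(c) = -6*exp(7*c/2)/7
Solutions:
 g(c) = C1 + 12*exp(7*c/2)/49


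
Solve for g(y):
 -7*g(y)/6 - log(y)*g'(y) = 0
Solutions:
 g(y) = C1*exp(-7*li(y)/6)


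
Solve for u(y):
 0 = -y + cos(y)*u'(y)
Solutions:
 u(y) = C1 + Integral(y/cos(y), y)


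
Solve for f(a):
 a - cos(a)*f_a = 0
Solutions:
 f(a) = C1 + Integral(a/cos(a), a)


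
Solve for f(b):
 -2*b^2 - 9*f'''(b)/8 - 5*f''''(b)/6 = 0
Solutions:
 f(b) = C1 + C2*b + C3*b^2 + C4*exp(-27*b/20) - 4*b^5/135 + 80*b^4/729 - 6400*b^3/19683


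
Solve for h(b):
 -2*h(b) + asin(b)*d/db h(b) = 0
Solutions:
 h(b) = C1*exp(2*Integral(1/asin(b), b))


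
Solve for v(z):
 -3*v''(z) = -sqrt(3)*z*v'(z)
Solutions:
 v(z) = C1 + C2*erfi(sqrt(2)*3^(3/4)*z/6)


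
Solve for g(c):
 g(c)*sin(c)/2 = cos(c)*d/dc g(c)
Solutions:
 g(c) = C1/sqrt(cos(c))


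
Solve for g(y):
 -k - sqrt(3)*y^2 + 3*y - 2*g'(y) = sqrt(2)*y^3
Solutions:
 g(y) = C1 - k*y/2 - sqrt(2)*y^4/8 - sqrt(3)*y^3/6 + 3*y^2/4


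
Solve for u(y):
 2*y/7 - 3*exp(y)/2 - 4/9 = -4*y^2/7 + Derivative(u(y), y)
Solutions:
 u(y) = C1 + 4*y^3/21 + y^2/7 - 4*y/9 - 3*exp(y)/2


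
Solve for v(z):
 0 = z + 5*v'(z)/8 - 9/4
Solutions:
 v(z) = C1 - 4*z^2/5 + 18*z/5


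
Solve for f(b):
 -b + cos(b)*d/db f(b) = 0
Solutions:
 f(b) = C1 + Integral(b/cos(b), b)


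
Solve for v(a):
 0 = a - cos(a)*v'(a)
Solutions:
 v(a) = C1 + Integral(a/cos(a), a)


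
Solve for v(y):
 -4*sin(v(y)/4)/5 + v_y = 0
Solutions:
 -4*y/5 + 2*log(cos(v(y)/4) - 1) - 2*log(cos(v(y)/4) + 1) = C1


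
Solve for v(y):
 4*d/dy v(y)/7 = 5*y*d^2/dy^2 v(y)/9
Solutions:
 v(y) = C1 + C2*y^(71/35)


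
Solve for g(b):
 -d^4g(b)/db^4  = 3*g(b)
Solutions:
 g(b) = (C1*sin(sqrt(2)*3^(1/4)*b/2) + C2*cos(sqrt(2)*3^(1/4)*b/2))*exp(-sqrt(2)*3^(1/4)*b/2) + (C3*sin(sqrt(2)*3^(1/4)*b/2) + C4*cos(sqrt(2)*3^(1/4)*b/2))*exp(sqrt(2)*3^(1/4)*b/2)


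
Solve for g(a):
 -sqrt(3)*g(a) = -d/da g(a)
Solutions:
 g(a) = C1*exp(sqrt(3)*a)


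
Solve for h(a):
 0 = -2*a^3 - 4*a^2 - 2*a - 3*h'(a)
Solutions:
 h(a) = C1 - a^4/6 - 4*a^3/9 - a^2/3


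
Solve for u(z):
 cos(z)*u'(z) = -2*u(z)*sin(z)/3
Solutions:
 u(z) = C1*cos(z)^(2/3)


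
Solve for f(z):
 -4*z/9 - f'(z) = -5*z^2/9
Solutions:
 f(z) = C1 + 5*z^3/27 - 2*z^2/9


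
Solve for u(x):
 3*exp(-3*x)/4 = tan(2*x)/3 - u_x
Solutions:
 u(x) = C1 + log(tan(2*x)^2 + 1)/12 + exp(-3*x)/4


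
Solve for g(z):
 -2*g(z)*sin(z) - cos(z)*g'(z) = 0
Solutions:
 g(z) = C1*cos(z)^2


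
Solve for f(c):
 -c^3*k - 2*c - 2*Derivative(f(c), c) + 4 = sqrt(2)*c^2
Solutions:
 f(c) = C1 - c^4*k/8 - sqrt(2)*c^3/6 - c^2/2 + 2*c


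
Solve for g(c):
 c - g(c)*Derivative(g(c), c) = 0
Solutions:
 g(c) = -sqrt(C1 + c^2)
 g(c) = sqrt(C1 + c^2)


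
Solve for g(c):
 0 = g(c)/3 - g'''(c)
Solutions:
 g(c) = C3*exp(3^(2/3)*c/3) + (C1*sin(3^(1/6)*c/2) + C2*cos(3^(1/6)*c/2))*exp(-3^(2/3)*c/6)


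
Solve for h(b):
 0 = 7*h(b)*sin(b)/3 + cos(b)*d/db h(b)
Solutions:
 h(b) = C1*cos(b)^(7/3)


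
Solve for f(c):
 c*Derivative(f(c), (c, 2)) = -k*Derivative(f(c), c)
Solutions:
 f(c) = C1 + c^(1 - re(k))*(C2*sin(log(c)*Abs(im(k))) + C3*cos(log(c)*im(k)))


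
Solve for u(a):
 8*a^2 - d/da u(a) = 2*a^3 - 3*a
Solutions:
 u(a) = C1 - a^4/2 + 8*a^3/3 + 3*a^2/2


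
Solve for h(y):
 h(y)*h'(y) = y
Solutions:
 h(y) = -sqrt(C1 + y^2)
 h(y) = sqrt(C1 + y^2)


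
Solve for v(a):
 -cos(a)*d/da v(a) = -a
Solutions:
 v(a) = C1 + Integral(a/cos(a), a)


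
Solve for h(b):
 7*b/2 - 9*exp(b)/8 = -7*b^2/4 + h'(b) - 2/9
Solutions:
 h(b) = C1 + 7*b^3/12 + 7*b^2/4 + 2*b/9 - 9*exp(b)/8


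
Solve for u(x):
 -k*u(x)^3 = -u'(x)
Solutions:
 u(x) = -sqrt(2)*sqrt(-1/(C1 + k*x))/2
 u(x) = sqrt(2)*sqrt(-1/(C1 + k*x))/2


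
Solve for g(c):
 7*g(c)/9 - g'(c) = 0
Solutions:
 g(c) = C1*exp(7*c/9)


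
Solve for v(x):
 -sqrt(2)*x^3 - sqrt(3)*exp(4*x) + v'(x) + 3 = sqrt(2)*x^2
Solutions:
 v(x) = C1 + sqrt(2)*x^4/4 + sqrt(2)*x^3/3 - 3*x + sqrt(3)*exp(4*x)/4


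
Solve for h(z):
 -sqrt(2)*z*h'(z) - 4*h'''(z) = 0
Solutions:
 h(z) = C1 + Integral(C2*airyai(-sqrt(2)*z/2) + C3*airybi(-sqrt(2)*z/2), z)


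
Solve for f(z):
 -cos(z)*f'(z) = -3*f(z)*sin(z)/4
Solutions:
 f(z) = C1/cos(z)^(3/4)


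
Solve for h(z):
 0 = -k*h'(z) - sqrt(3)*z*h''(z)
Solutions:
 h(z) = C1 + z^(-sqrt(3)*re(k)/3 + 1)*(C2*sin(sqrt(3)*log(z)*Abs(im(k))/3) + C3*cos(sqrt(3)*log(z)*im(k)/3))


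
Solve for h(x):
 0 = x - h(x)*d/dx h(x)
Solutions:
 h(x) = -sqrt(C1 + x^2)
 h(x) = sqrt(C1 + x^2)


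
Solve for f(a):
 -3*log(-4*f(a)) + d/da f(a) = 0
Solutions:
 -Integral(1/(log(-_y) + 2*log(2)), (_y, f(a)))/3 = C1 - a


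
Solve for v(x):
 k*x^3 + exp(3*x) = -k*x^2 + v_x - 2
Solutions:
 v(x) = C1 + k*x^4/4 + k*x^3/3 + 2*x + exp(3*x)/3


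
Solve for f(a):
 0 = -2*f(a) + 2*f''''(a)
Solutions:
 f(a) = C1*exp(-a) + C2*exp(a) + C3*sin(a) + C4*cos(a)


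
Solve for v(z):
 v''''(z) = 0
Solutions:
 v(z) = C1 + C2*z + C3*z^2 + C4*z^3


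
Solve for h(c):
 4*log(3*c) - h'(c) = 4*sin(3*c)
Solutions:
 h(c) = C1 + 4*c*log(c) - 4*c + 4*c*log(3) + 4*cos(3*c)/3


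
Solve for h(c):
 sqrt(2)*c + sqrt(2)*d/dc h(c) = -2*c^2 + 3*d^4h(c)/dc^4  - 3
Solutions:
 h(c) = C1 + C4*exp(2^(1/6)*3^(2/3)*c/3) - sqrt(2)*c^3/3 - c^2/2 - 3*sqrt(2)*c/2 + (C2*sin(6^(1/6)*c/2) + C3*cos(6^(1/6)*c/2))*exp(-2^(1/6)*3^(2/3)*c/6)


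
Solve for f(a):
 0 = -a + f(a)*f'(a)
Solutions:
 f(a) = -sqrt(C1 + a^2)
 f(a) = sqrt(C1 + a^2)


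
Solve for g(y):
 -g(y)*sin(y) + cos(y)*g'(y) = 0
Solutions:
 g(y) = C1/cos(y)


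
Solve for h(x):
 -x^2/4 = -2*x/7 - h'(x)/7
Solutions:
 h(x) = C1 + 7*x^3/12 - x^2


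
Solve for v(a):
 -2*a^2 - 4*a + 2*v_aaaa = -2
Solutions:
 v(a) = C1 + C2*a + C3*a^2 + C4*a^3 + a^6/360 + a^5/60 - a^4/24


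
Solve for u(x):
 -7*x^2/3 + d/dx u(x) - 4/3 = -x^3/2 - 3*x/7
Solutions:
 u(x) = C1 - x^4/8 + 7*x^3/9 - 3*x^2/14 + 4*x/3


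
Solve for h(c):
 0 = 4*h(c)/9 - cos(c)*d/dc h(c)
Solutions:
 h(c) = C1*(sin(c) + 1)^(2/9)/(sin(c) - 1)^(2/9)


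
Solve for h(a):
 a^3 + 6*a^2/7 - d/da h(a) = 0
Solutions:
 h(a) = C1 + a^4/4 + 2*a^3/7


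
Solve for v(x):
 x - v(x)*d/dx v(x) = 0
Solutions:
 v(x) = -sqrt(C1 + x^2)
 v(x) = sqrt(C1 + x^2)


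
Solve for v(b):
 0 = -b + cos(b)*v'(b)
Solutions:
 v(b) = C1 + Integral(b/cos(b), b)


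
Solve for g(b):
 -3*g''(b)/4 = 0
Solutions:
 g(b) = C1 + C2*b


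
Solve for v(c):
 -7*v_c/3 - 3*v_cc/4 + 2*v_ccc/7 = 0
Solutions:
 v(c) = C1 + C2*exp(7*c*(9 - sqrt(465))/48) + C3*exp(7*c*(9 + sqrt(465))/48)


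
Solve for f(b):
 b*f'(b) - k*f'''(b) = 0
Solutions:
 f(b) = C1 + Integral(C2*airyai(b*(1/k)^(1/3)) + C3*airybi(b*(1/k)^(1/3)), b)


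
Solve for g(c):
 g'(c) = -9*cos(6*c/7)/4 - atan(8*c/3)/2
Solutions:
 g(c) = C1 - c*atan(8*c/3)/2 + 3*log(64*c^2 + 9)/32 - 21*sin(6*c/7)/8


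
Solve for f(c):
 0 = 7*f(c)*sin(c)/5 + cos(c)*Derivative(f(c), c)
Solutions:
 f(c) = C1*cos(c)^(7/5)


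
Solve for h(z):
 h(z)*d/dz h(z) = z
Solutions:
 h(z) = -sqrt(C1 + z^2)
 h(z) = sqrt(C1 + z^2)


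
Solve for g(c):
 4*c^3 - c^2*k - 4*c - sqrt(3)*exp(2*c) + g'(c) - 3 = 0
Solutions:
 g(c) = C1 - c^4 + c^3*k/3 + 2*c^2 + 3*c + sqrt(3)*exp(2*c)/2


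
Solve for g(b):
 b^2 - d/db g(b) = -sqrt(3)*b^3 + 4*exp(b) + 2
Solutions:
 g(b) = C1 + sqrt(3)*b^4/4 + b^3/3 - 2*b - 4*exp(b)


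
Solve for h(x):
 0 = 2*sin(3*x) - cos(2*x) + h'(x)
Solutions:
 h(x) = C1 + sin(2*x)/2 + 2*cos(3*x)/3


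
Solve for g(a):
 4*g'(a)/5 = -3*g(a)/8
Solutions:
 g(a) = C1*exp(-15*a/32)
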